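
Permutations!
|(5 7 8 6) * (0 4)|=|(0 4)(5 7 8 6)|=4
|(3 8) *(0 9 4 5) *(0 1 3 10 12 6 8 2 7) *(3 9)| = |(0 3 2 7)(1 9 4 5)(6 8 10 12)| = 4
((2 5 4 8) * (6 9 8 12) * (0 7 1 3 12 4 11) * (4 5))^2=[1, 12, 5, 6, 11, 0, 8, 3, 4, 2, 10, 7, 9]=(0 1 12 9 2 5)(3 6 8 4 11 7)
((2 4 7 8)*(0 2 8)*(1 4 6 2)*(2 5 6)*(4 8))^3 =(0 4 1 7 8)(5 6) =[4, 7, 2, 3, 1, 6, 5, 8, 0]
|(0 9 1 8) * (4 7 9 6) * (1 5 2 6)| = 6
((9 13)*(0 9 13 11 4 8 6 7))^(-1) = (13)(0 7 6 8 4 11 9) = [7, 1, 2, 3, 11, 5, 8, 6, 4, 0, 10, 9, 12, 13]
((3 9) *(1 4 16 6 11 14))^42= (16)= [0, 1, 2, 3, 4, 5, 6, 7, 8, 9, 10, 11, 12, 13, 14, 15, 16]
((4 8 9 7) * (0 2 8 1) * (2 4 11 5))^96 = (11) = [0, 1, 2, 3, 4, 5, 6, 7, 8, 9, 10, 11]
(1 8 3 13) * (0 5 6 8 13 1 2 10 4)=[5, 13, 10, 1, 0, 6, 8, 7, 3, 9, 4, 11, 12, 2]=(0 5 6 8 3 1 13 2 10 4)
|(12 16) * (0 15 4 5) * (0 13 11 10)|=|(0 15 4 5 13 11 10)(12 16)|=14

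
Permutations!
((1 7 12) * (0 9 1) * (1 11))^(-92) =(0 7 11)(1 9 12) =[7, 9, 2, 3, 4, 5, 6, 11, 8, 12, 10, 0, 1]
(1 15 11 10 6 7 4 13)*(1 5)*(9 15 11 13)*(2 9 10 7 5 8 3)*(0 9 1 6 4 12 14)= [9, 11, 1, 2, 10, 6, 5, 12, 3, 15, 4, 7, 14, 8, 0, 13]= (0 9 15 13 8 3 2 1 11 7 12 14)(4 10)(5 6)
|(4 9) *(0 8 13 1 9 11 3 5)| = 9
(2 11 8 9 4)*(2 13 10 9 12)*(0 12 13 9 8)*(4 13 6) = (0 12 2 11)(4 9 13 10 8 6) = [12, 1, 11, 3, 9, 5, 4, 7, 6, 13, 8, 0, 2, 10]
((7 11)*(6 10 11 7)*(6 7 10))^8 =(7 11 10) =[0, 1, 2, 3, 4, 5, 6, 11, 8, 9, 7, 10]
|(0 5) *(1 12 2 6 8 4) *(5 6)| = 8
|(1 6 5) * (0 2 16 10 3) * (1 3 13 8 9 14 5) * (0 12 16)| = 18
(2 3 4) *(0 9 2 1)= (0 9 2 3 4 1)= [9, 0, 3, 4, 1, 5, 6, 7, 8, 2]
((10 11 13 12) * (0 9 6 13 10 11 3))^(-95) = (0 9 6 13 12 11 10 3) = [9, 1, 2, 0, 4, 5, 13, 7, 8, 6, 3, 10, 11, 12]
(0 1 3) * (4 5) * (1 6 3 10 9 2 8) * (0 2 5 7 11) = (0 6 3 2 8 1 10 9 5 4 7 11) = [6, 10, 8, 2, 7, 4, 3, 11, 1, 5, 9, 0]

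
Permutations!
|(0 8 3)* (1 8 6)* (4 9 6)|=|(0 4 9 6 1 8 3)|=7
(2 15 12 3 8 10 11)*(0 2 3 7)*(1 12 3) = (0 2 15 3 8 10 11 1 12 7) = [2, 12, 15, 8, 4, 5, 6, 0, 10, 9, 11, 1, 7, 13, 14, 3]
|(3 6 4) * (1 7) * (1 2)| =|(1 7 2)(3 6 4)| =3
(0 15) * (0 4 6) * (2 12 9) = (0 15 4 6)(2 12 9) = [15, 1, 12, 3, 6, 5, 0, 7, 8, 2, 10, 11, 9, 13, 14, 4]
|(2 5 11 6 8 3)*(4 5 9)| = 8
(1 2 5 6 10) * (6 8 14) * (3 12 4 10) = (1 2 5 8 14 6 3 12 4 10) = [0, 2, 5, 12, 10, 8, 3, 7, 14, 9, 1, 11, 4, 13, 6]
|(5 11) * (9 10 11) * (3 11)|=5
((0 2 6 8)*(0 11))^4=(0 11 8 6 2)=[11, 1, 0, 3, 4, 5, 2, 7, 6, 9, 10, 8]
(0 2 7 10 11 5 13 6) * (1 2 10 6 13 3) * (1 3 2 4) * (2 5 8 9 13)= [10, 4, 7, 3, 1, 5, 0, 6, 9, 13, 11, 8, 12, 2]= (0 10 11 8 9 13 2 7 6)(1 4)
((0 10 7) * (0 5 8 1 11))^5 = (0 1 5 10 11 8 7) = [1, 5, 2, 3, 4, 10, 6, 0, 7, 9, 11, 8]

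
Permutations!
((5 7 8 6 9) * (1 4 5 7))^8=(9)(1 5 4)=[0, 5, 2, 3, 1, 4, 6, 7, 8, 9]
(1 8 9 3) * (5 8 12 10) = (1 12 10 5 8 9 3) = [0, 12, 2, 1, 4, 8, 6, 7, 9, 3, 5, 11, 10]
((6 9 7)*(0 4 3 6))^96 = (9) = [0, 1, 2, 3, 4, 5, 6, 7, 8, 9]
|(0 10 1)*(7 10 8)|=|(0 8 7 10 1)|=5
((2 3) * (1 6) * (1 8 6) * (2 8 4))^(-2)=[0, 1, 6, 4, 8, 5, 3, 7, 2]=(2 6 3 4 8)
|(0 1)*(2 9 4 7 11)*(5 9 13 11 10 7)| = 6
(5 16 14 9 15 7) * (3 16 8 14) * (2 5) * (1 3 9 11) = (1 3 16 9 15 7 2 5 8 14 11) = [0, 3, 5, 16, 4, 8, 6, 2, 14, 15, 10, 1, 12, 13, 11, 7, 9]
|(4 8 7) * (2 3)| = |(2 3)(4 8 7)| = 6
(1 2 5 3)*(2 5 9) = (1 5 3)(2 9) = [0, 5, 9, 1, 4, 3, 6, 7, 8, 2]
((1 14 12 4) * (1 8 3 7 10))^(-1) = (1 10 7 3 8 4 12 14) = [0, 10, 2, 8, 12, 5, 6, 3, 4, 9, 7, 11, 14, 13, 1]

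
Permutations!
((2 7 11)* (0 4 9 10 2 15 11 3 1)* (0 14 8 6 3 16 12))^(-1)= (0 12 16 7 2 10 9 4)(1 3 6 8 14)(11 15)= [12, 3, 10, 6, 0, 5, 8, 2, 14, 4, 9, 15, 16, 13, 1, 11, 7]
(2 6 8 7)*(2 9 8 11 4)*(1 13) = [0, 13, 6, 3, 2, 5, 11, 9, 7, 8, 10, 4, 12, 1] = (1 13)(2 6 11 4)(7 9 8)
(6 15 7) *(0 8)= [8, 1, 2, 3, 4, 5, 15, 6, 0, 9, 10, 11, 12, 13, 14, 7]= (0 8)(6 15 7)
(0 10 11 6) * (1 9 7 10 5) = (0 5 1 9 7 10 11 6) = [5, 9, 2, 3, 4, 1, 0, 10, 8, 7, 11, 6]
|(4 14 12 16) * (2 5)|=|(2 5)(4 14 12 16)|=4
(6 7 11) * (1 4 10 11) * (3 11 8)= [0, 4, 2, 11, 10, 5, 7, 1, 3, 9, 8, 6]= (1 4 10 8 3 11 6 7)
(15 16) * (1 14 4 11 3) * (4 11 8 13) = [0, 14, 2, 1, 8, 5, 6, 7, 13, 9, 10, 3, 12, 4, 11, 16, 15] = (1 14 11 3)(4 8 13)(15 16)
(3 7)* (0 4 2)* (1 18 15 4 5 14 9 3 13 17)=(0 5 14 9 3 7 13 17 1 18 15 4 2)=[5, 18, 0, 7, 2, 14, 6, 13, 8, 3, 10, 11, 12, 17, 9, 4, 16, 1, 15]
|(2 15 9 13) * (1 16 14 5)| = 4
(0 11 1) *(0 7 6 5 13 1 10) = (0 11 10)(1 7 6 5 13) = [11, 7, 2, 3, 4, 13, 5, 6, 8, 9, 0, 10, 12, 1]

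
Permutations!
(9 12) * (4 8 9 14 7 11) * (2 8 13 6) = (2 8 9 12 14 7 11 4 13 6) = [0, 1, 8, 3, 13, 5, 2, 11, 9, 12, 10, 4, 14, 6, 7]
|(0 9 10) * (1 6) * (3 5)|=6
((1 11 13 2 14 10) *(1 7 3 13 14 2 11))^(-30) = (14) = [0, 1, 2, 3, 4, 5, 6, 7, 8, 9, 10, 11, 12, 13, 14]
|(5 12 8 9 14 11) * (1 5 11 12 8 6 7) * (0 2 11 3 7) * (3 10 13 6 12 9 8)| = |(0 2 11 10 13 6)(1 5 3 7)(9 14)| = 12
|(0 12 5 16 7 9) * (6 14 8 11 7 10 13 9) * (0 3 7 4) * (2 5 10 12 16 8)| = 15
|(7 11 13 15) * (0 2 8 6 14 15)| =9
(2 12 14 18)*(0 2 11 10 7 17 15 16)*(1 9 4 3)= (0 2 12 14 18 11 10 7 17 15 16)(1 9 4 3)= [2, 9, 12, 1, 3, 5, 6, 17, 8, 4, 7, 10, 14, 13, 18, 16, 0, 15, 11]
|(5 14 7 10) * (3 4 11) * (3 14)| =|(3 4 11 14 7 10 5)| =7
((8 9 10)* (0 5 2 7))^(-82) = [2, 1, 0, 3, 4, 7, 6, 5, 10, 8, 9] = (0 2)(5 7)(8 10 9)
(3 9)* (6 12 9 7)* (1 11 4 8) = [0, 11, 2, 7, 8, 5, 12, 6, 1, 3, 10, 4, 9] = (1 11 4 8)(3 7 6 12 9)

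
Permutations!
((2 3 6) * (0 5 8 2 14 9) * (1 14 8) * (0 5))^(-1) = [0, 5, 8, 2, 4, 9, 3, 7, 6, 14, 10, 11, 12, 13, 1] = (1 5 9 14)(2 8 6 3)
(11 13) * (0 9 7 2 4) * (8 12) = (0 9 7 2 4)(8 12)(11 13) = [9, 1, 4, 3, 0, 5, 6, 2, 12, 7, 10, 13, 8, 11]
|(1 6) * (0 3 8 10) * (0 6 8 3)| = 4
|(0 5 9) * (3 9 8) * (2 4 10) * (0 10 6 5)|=|(2 4 6 5 8 3 9 10)|=8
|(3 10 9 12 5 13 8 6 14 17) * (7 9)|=|(3 10 7 9 12 5 13 8 6 14 17)|=11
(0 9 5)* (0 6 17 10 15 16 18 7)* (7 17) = (0 9 5 6 7)(10 15 16 18 17) = [9, 1, 2, 3, 4, 6, 7, 0, 8, 5, 15, 11, 12, 13, 14, 16, 18, 10, 17]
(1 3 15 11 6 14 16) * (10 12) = (1 3 15 11 6 14 16)(10 12) = [0, 3, 2, 15, 4, 5, 14, 7, 8, 9, 12, 6, 10, 13, 16, 11, 1]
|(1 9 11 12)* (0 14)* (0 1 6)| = |(0 14 1 9 11 12 6)| = 7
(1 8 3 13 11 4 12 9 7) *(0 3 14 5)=(0 3 13 11 4 12 9 7 1 8 14 5)=[3, 8, 2, 13, 12, 0, 6, 1, 14, 7, 10, 4, 9, 11, 5]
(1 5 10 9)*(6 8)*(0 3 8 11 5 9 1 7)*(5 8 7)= [3, 9, 2, 7, 4, 10, 11, 0, 6, 5, 1, 8]= (0 3 7)(1 9 5 10)(6 11 8)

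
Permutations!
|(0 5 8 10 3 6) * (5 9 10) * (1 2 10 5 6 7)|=5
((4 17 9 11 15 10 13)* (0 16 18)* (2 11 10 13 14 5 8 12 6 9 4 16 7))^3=[11, 1, 13, 3, 17, 6, 14, 15, 9, 5, 8, 16, 10, 0, 12, 18, 7, 4, 2]=(0 11 16 7 15 18 2 13)(4 17)(5 6 14 12 10 8 9)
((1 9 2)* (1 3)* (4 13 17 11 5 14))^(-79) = (1 9 2 3)(4 14 5 11 17 13) = [0, 9, 3, 1, 14, 11, 6, 7, 8, 2, 10, 17, 12, 4, 5, 15, 16, 13]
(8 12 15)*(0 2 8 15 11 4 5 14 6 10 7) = [2, 1, 8, 3, 5, 14, 10, 0, 12, 9, 7, 4, 11, 13, 6, 15] = (15)(0 2 8 12 11 4 5 14 6 10 7)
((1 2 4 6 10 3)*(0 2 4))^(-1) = (0 2)(1 3 10 6 4) = [2, 3, 0, 10, 1, 5, 4, 7, 8, 9, 6]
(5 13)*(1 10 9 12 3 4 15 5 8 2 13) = (1 10 9 12 3 4 15 5)(2 13 8) = [0, 10, 13, 4, 15, 1, 6, 7, 2, 12, 9, 11, 3, 8, 14, 5]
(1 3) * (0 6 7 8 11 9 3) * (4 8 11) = (0 6 7 11 9 3 1)(4 8) = [6, 0, 2, 1, 8, 5, 7, 11, 4, 3, 10, 9]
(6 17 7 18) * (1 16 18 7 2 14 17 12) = (1 16 18 6 12)(2 14 17) = [0, 16, 14, 3, 4, 5, 12, 7, 8, 9, 10, 11, 1, 13, 17, 15, 18, 2, 6]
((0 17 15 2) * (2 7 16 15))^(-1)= (0 2 17)(7 15 16)= [2, 1, 17, 3, 4, 5, 6, 15, 8, 9, 10, 11, 12, 13, 14, 16, 7, 0]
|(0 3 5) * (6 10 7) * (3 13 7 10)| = 6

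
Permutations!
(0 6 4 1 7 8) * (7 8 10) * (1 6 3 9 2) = (0 3 9 2 1 8)(4 6)(7 10) = [3, 8, 1, 9, 6, 5, 4, 10, 0, 2, 7]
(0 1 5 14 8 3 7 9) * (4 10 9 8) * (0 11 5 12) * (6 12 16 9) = (0 1 16 9 11 5 14 4 10 6 12)(3 7 8) = [1, 16, 2, 7, 10, 14, 12, 8, 3, 11, 6, 5, 0, 13, 4, 15, 9]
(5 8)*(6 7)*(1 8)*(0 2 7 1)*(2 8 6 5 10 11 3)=(0 8 10 11 3 2 7 5)(1 6)=[8, 6, 7, 2, 4, 0, 1, 5, 10, 9, 11, 3]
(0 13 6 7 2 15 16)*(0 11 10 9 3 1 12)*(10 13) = (0 10 9 3 1 12)(2 15 16 11 13 6 7) = [10, 12, 15, 1, 4, 5, 7, 2, 8, 3, 9, 13, 0, 6, 14, 16, 11]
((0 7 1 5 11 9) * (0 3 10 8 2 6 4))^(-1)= (0 4 6 2 8 10 3 9 11 5 1 7)= [4, 7, 8, 9, 6, 1, 2, 0, 10, 11, 3, 5]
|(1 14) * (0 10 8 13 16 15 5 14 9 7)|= 11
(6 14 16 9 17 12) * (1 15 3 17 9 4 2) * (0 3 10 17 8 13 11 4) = (0 3 8 13 11 4 2 1 15 10 17 12 6 14 16) = [3, 15, 1, 8, 2, 5, 14, 7, 13, 9, 17, 4, 6, 11, 16, 10, 0, 12]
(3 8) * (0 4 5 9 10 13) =(0 4 5 9 10 13)(3 8) =[4, 1, 2, 8, 5, 9, 6, 7, 3, 10, 13, 11, 12, 0]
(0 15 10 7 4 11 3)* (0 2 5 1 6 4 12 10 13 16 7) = (0 15 13 16 7 12 10)(1 6 4 11 3 2 5) = [15, 6, 5, 2, 11, 1, 4, 12, 8, 9, 0, 3, 10, 16, 14, 13, 7]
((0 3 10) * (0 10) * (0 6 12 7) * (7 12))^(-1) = (12)(0 7 6 3) = [7, 1, 2, 0, 4, 5, 3, 6, 8, 9, 10, 11, 12]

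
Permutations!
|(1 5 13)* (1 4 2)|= 5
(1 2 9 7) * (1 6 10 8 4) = (1 2 9 7 6 10 8 4) = [0, 2, 9, 3, 1, 5, 10, 6, 4, 7, 8]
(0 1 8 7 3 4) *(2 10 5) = (0 1 8 7 3 4)(2 10 5) = [1, 8, 10, 4, 0, 2, 6, 3, 7, 9, 5]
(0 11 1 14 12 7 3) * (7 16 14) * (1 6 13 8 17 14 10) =(0 11 6 13 8 17 14 12 16 10 1 7 3) =[11, 7, 2, 0, 4, 5, 13, 3, 17, 9, 1, 6, 16, 8, 12, 15, 10, 14]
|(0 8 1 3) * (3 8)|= 2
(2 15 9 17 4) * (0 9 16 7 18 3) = (0 9 17 4 2 15 16 7 18 3) = [9, 1, 15, 0, 2, 5, 6, 18, 8, 17, 10, 11, 12, 13, 14, 16, 7, 4, 3]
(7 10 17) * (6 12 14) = (6 12 14)(7 10 17) = [0, 1, 2, 3, 4, 5, 12, 10, 8, 9, 17, 11, 14, 13, 6, 15, 16, 7]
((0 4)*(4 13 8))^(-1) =(0 4 8 13) =[4, 1, 2, 3, 8, 5, 6, 7, 13, 9, 10, 11, 12, 0]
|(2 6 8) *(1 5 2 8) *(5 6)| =2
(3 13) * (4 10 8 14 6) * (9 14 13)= (3 9 14 6 4 10 8 13)= [0, 1, 2, 9, 10, 5, 4, 7, 13, 14, 8, 11, 12, 3, 6]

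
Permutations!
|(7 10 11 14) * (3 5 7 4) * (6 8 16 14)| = |(3 5 7 10 11 6 8 16 14 4)| = 10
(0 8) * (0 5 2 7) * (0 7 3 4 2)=(0 8 5)(2 3 4)=[8, 1, 3, 4, 2, 0, 6, 7, 5]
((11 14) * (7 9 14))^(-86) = (7 14)(9 11) = [0, 1, 2, 3, 4, 5, 6, 14, 8, 11, 10, 9, 12, 13, 7]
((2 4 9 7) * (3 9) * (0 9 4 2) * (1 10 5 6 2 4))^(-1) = (0 7 9)(1 3 4 2 6 5 10) = [7, 3, 6, 4, 2, 10, 5, 9, 8, 0, 1]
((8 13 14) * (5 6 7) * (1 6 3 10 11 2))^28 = (1 3)(2 5)(6 10)(7 11)(8 13 14) = [0, 3, 5, 1, 4, 2, 10, 11, 13, 9, 6, 7, 12, 14, 8]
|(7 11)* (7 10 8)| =4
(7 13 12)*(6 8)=(6 8)(7 13 12)=[0, 1, 2, 3, 4, 5, 8, 13, 6, 9, 10, 11, 7, 12]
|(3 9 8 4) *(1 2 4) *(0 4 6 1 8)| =12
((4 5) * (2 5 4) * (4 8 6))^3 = [0, 1, 5, 3, 4, 2, 6, 7, 8] = (8)(2 5)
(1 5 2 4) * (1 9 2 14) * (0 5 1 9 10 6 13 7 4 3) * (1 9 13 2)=(0 5 14 13 7 4 10 6 2 3)(1 9)=[5, 9, 3, 0, 10, 14, 2, 4, 8, 1, 6, 11, 12, 7, 13]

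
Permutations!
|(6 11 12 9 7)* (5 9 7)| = |(5 9)(6 11 12 7)| = 4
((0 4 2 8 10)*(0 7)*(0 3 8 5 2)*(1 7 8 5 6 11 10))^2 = [0, 3, 11, 2, 4, 6, 10, 5, 7, 9, 1, 8] = (1 3 2 11 8 7 5 6 10)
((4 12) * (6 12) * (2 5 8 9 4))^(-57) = (2 12 6 4 9 8 5) = [0, 1, 12, 3, 9, 2, 4, 7, 5, 8, 10, 11, 6]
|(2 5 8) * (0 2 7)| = |(0 2 5 8 7)| = 5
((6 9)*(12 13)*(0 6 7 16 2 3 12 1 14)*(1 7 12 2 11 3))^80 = (0 3 13)(1 16 9)(2 7 6)(11 12 14) = [3, 16, 7, 13, 4, 5, 2, 6, 8, 1, 10, 12, 14, 0, 11, 15, 9]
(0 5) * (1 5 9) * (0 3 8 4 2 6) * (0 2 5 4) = (0 9 1 4 5 3 8)(2 6) = [9, 4, 6, 8, 5, 3, 2, 7, 0, 1]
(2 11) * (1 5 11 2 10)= [0, 5, 2, 3, 4, 11, 6, 7, 8, 9, 1, 10]= (1 5 11 10)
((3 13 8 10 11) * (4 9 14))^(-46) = (3 11 10 8 13)(4 14 9) = [0, 1, 2, 11, 14, 5, 6, 7, 13, 4, 8, 10, 12, 3, 9]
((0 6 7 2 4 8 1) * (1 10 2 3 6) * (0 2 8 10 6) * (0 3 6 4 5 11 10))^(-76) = [11, 10, 8, 3, 5, 4, 6, 7, 2, 9, 1, 0] = (0 11)(1 10)(2 8)(4 5)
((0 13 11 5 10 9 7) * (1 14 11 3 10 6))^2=(0 3 9)(1 11 6 14 5)(7 13 10)=[3, 11, 2, 9, 4, 1, 14, 13, 8, 0, 7, 6, 12, 10, 5]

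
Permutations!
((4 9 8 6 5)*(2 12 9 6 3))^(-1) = (2 3 8 9 12)(4 5 6) = [0, 1, 3, 8, 5, 6, 4, 7, 9, 12, 10, 11, 2]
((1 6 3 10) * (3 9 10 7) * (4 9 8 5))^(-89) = (1 8 4 10 6 5 9)(3 7) = [0, 8, 2, 7, 10, 9, 5, 3, 4, 1, 6]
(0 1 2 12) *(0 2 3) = [1, 3, 12, 0, 4, 5, 6, 7, 8, 9, 10, 11, 2] = (0 1 3)(2 12)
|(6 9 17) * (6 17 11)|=|(17)(6 9 11)|=3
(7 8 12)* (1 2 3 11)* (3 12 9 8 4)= (1 2 12 7 4 3 11)(8 9)= [0, 2, 12, 11, 3, 5, 6, 4, 9, 8, 10, 1, 7]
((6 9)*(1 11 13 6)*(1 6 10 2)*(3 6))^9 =[0, 2, 10, 3, 4, 5, 6, 7, 8, 9, 13, 1, 12, 11] =(1 2 10 13 11)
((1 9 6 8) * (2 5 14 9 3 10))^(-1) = (1 8 6 9 14 5 2 10 3) = [0, 8, 10, 1, 4, 2, 9, 7, 6, 14, 3, 11, 12, 13, 5]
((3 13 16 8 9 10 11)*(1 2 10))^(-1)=(1 9 8 16 13 3 11 10 2)=[0, 9, 1, 11, 4, 5, 6, 7, 16, 8, 2, 10, 12, 3, 14, 15, 13]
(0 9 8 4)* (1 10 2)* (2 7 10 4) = (0 9 8 2 1 4)(7 10) = [9, 4, 1, 3, 0, 5, 6, 10, 2, 8, 7]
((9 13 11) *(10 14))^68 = [0, 1, 2, 3, 4, 5, 6, 7, 8, 11, 10, 13, 12, 9, 14] = (14)(9 11 13)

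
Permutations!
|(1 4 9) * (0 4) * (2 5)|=|(0 4 9 1)(2 5)|=4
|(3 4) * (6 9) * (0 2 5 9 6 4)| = |(0 2 5 9 4 3)| = 6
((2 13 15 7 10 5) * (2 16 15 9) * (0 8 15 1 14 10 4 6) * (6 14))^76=(0 6 1 16 5 10 14 4 7 15 8)(2 13 9)=[6, 16, 13, 3, 7, 10, 1, 15, 0, 2, 14, 11, 12, 9, 4, 8, 5]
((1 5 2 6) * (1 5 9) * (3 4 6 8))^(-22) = (9)(2 3 6)(4 5 8) = [0, 1, 3, 6, 5, 8, 2, 7, 4, 9]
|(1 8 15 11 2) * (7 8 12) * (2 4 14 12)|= 14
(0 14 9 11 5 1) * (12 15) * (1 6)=[14, 0, 2, 3, 4, 6, 1, 7, 8, 11, 10, 5, 15, 13, 9, 12]=(0 14 9 11 5 6 1)(12 15)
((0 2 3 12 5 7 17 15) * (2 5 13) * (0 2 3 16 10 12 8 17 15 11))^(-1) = (0 11 17 8 3 13 12 10 16 2 15 7 5) = [11, 1, 15, 13, 4, 0, 6, 5, 3, 9, 16, 17, 10, 12, 14, 7, 2, 8]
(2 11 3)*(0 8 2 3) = (0 8 2 11) = [8, 1, 11, 3, 4, 5, 6, 7, 2, 9, 10, 0]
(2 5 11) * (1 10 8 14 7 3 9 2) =(1 10 8 14 7 3 9 2 5 11) =[0, 10, 5, 9, 4, 11, 6, 3, 14, 2, 8, 1, 12, 13, 7]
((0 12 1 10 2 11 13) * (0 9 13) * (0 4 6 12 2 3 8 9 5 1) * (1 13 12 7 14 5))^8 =(0 13 2 1 11 10 4 3 6 8 7 9 14 12 5) =[13, 11, 1, 6, 3, 0, 8, 9, 7, 14, 4, 10, 5, 2, 12]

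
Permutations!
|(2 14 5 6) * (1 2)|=5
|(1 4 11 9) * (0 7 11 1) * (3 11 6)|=6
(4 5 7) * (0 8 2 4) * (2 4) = [8, 1, 2, 3, 5, 7, 6, 0, 4] = (0 8 4 5 7)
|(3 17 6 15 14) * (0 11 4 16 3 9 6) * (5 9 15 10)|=12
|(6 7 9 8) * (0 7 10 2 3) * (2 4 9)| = |(0 7 2 3)(4 9 8 6 10)| = 20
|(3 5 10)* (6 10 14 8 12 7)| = 8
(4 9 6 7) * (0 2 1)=[2, 0, 1, 3, 9, 5, 7, 4, 8, 6]=(0 2 1)(4 9 6 7)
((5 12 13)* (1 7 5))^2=(1 5 13 7 12)=[0, 5, 2, 3, 4, 13, 6, 12, 8, 9, 10, 11, 1, 7]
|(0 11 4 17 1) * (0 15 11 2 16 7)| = |(0 2 16 7)(1 15 11 4 17)| = 20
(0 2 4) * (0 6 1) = (0 2 4 6 1) = [2, 0, 4, 3, 6, 5, 1]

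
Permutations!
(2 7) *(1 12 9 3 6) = (1 12 9 3 6)(2 7) = [0, 12, 7, 6, 4, 5, 1, 2, 8, 3, 10, 11, 9]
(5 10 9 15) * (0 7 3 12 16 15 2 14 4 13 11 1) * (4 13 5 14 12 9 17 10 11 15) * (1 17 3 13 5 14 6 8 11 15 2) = (0 7 13 2 12 16 4 14 5 15 6 8 11 17 10 3 9 1) = [7, 0, 12, 9, 14, 15, 8, 13, 11, 1, 3, 17, 16, 2, 5, 6, 4, 10]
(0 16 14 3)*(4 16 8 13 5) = (0 8 13 5 4 16 14 3) = [8, 1, 2, 0, 16, 4, 6, 7, 13, 9, 10, 11, 12, 5, 3, 15, 14]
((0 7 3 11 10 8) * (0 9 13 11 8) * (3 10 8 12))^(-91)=(0 10 7)(3 12)(8 9 13 11)=[10, 1, 2, 12, 4, 5, 6, 0, 9, 13, 7, 8, 3, 11]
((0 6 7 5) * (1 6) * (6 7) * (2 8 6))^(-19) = (0 1 7 5)(2 6 8) = [1, 7, 6, 3, 4, 0, 8, 5, 2]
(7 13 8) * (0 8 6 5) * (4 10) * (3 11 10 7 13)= (0 8 13 6 5)(3 11 10 4 7)= [8, 1, 2, 11, 7, 0, 5, 3, 13, 9, 4, 10, 12, 6]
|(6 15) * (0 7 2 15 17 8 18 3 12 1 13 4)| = |(0 7 2 15 6 17 8 18 3 12 1 13 4)| = 13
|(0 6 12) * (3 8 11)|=3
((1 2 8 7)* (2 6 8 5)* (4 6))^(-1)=(1 7 8 6 4)(2 5)=[0, 7, 5, 3, 1, 2, 4, 8, 6]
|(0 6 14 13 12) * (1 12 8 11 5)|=9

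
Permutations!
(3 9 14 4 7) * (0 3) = [3, 1, 2, 9, 7, 5, 6, 0, 8, 14, 10, 11, 12, 13, 4] = (0 3 9 14 4 7)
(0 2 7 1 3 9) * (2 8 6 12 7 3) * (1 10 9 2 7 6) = (0 8 1 7 10 9)(2 3)(6 12) = [8, 7, 3, 2, 4, 5, 12, 10, 1, 0, 9, 11, 6]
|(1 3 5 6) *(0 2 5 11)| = 7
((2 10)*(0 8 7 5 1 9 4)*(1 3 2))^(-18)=(0 7 3 10 9)(1 4 8 5 2)=[7, 4, 1, 10, 8, 2, 6, 3, 5, 0, 9]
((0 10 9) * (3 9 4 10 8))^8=(10)=[0, 1, 2, 3, 4, 5, 6, 7, 8, 9, 10]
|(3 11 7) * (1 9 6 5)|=12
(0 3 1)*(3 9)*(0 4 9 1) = (0 1 4 9 3) = [1, 4, 2, 0, 9, 5, 6, 7, 8, 3]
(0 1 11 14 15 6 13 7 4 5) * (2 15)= (0 1 11 14 2 15 6 13 7 4 5)= [1, 11, 15, 3, 5, 0, 13, 4, 8, 9, 10, 14, 12, 7, 2, 6]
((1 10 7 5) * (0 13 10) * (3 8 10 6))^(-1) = (0 1 5 7 10 8 3 6 13) = [1, 5, 2, 6, 4, 7, 13, 10, 3, 9, 8, 11, 12, 0]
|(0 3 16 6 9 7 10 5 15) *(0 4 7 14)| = 30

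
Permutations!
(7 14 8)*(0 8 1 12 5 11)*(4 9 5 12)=(0 8 7 14 1 4 9 5 11)=[8, 4, 2, 3, 9, 11, 6, 14, 7, 5, 10, 0, 12, 13, 1]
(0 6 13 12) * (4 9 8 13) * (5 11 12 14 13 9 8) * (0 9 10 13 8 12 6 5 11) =(0 5)(4 12 9 11 6)(8 10 13 14) =[5, 1, 2, 3, 12, 0, 4, 7, 10, 11, 13, 6, 9, 14, 8]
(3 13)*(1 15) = (1 15)(3 13) = [0, 15, 2, 13, 4, 5, 6, 7, 8, 9, 10, 11, 12, 3, 14, 1]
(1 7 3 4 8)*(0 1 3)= (0 1 7)(3 4 8)= [1, 7, 2, 4, 8, 5, 6, 0, 3]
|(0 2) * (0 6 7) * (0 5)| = |(0 2 6 7 5)| = 5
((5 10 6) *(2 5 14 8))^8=[0, 1, 10, 3, 4, 6, 8, 7, 5, 9, 14, 11, 12, 13, 2]=(2 10 14)(5 6 8)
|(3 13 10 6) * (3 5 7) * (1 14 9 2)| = 12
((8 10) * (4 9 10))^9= (4 9 10 8)= [0, 1, 2, 3, 9, 5, 6, 7, 4, 10, 8]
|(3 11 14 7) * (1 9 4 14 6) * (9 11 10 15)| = 21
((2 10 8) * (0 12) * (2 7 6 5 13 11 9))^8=(2 9 11 13 5 6 7 8 10)=[0, 1, 9, 3, 4, 6, 7, 8, 10, 11, 2, 13, 12, 5]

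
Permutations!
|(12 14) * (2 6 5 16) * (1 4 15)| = 12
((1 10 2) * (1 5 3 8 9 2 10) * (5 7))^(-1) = [0, 1, 9, 5, 4, 7, 6, 2, 3, 8, 10] = (10)(2 9 8 3 5 7)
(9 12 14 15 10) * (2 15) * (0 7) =(0 7)(2 15 10 9 12 14) =[7, 1, 15, 3, 4, 5, 6, 0, 8, 12, 9, 11, 14, 13, 2, 10]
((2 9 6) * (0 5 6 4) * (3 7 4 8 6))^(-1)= (0 4 7 3 5)(2 6 8 9)= [4, 1, 6, 5, 7, 0, 8, 3, 9, 2]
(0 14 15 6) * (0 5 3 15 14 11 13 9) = (0 11 13 9)(3 15 6 5) = [11, 1, 2, 15, 4, 3, 5, 7, 8, 0, 10, 13, 12, 9, 14, 6]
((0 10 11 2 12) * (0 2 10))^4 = (12) = [0, 1, 2, 3, 4, 5, 6, 7, 8, 9, 10, 11, 12]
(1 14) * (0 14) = [14, 0, 2, 3, 4, 5, 6, 7, 8, 9, 10, 11, 12, 13, 1] = (0 14 1)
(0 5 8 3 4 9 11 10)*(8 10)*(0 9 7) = [5, 1, 2, 4, 7, 10, 6, 0, 3, 11, 9, 8] = (0 5 10 9 11 8 3 4 7)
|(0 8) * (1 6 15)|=|(0 8)(1 6 15)|=6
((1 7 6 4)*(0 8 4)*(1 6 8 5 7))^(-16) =(0 7 4)(5 8 6) =[7, 1, 2, 3, 0, 8, 5, 4, 6]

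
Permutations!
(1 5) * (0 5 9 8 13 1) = (0 5)(1 9 8 13) = [5, 9, 2, 3, 4, 0, 6, 7, 13, 8, 10, 11, 12, 1]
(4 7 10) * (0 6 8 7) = (0 6 8 7 10 4) = [6, 1, 2, 3, 0, 5, 8, 10, 7, 9, 4]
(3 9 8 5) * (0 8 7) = (0 8 5 3 9 7) = [8, 1, 2, 9, 4, 3, 6, 0, 5, 7]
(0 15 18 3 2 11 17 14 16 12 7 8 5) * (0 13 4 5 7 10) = (0 15 18 3 2 11 17 14 16 12 10)(4 5 13)(7 8) = [15, 1, 11, 2, 5, 13, 6, 8, 7, 9, 0, 17, 10, 4, 16, 18, 12, 14, 3]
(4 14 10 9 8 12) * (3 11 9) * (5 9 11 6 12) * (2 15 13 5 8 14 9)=[0, 1, 15, 6, 9, 2, 12, 7, 8, 14, 3, 11, 4, 5, 10, 13]=(2 15 13 5)(3 6 12 4 9 14 10)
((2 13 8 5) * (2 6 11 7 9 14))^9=[0, 1, 2, 3, 4, 5, 6, 7, 8, 9, 10, 11, 12, 13, 14]=(14)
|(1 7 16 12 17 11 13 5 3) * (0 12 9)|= |(0 12 17 11 13 5 3 1 7 16 9)|= 11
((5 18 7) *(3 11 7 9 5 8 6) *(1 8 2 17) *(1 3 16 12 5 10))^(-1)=(1 10 9 18 5 12 16 6 8)(2 7 11 3 17)=[0, 10, 7, 17, 4, 12, 8, 11, 1, 18, 9, 3, 16, 13, 14, 15, 6, 2, 5]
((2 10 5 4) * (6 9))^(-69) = (2 4 5 10)(6 9) = [0, 1, 4, 3, 5, 10, 9, 7, 8, 6, 2]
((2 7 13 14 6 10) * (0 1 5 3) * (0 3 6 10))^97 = (0 1 5 6)(2 13 10 7 14) = [1, 5, 13, 3, 4, 6, 0, 14, 8, 9, 7, 11, 12, 10, 2]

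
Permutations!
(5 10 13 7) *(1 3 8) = [0, 3, 2, 8, 4, 10, 6, 5, 1, 9, 13, 11, 12, 7] = (1 3 8)(5 10 13 7)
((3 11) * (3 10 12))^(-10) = [0, 1, 2, 10, 4, 5, 6, 7, 8, 9, 3, 12, 11] = (3 10)(11 12)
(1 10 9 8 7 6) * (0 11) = (0 11)(1 10 9 8 7 6) = [11, 10, 2, 3, 4, 5, 1, 6, 7, 8, 9, 0]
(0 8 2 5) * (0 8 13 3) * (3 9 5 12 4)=(0 13 9 5 8 2 12 4 3)=[13, 1, 12, 0, 3, 8, 6, 7, 2, 5, 10, 11, 4, 9]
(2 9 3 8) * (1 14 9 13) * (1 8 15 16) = [0, 14, 13, 15, 4, 5, 6, 7, 2, 3, 10, 11, 12, 8, 9, 16, 1] = (1 14 9 3 15 16)(2 13 8)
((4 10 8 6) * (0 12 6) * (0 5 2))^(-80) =(12) =[0, 1, 2, 3, 4, 5, 6, 7, 8, 9, 10, 11, 12]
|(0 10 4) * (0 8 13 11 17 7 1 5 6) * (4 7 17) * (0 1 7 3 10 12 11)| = 6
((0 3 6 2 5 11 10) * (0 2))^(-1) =(0 6 3)(2 10 11 5) =[6, 1, 10, 0, 4, 2, 3, 7, 8, 9, 11, 5]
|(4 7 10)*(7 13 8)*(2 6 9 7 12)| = |(2 6 9 7 10 4 13 8 12)| = 9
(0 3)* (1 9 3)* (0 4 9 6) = (0 1 6)(3 4 9) = [1, 6, 2, 4, 9, 5, 0, 7, 8, 3]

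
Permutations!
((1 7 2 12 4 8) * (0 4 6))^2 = [8, 2, 6, 3, 1, 5, 4, 12, 7, 9, 10, 11, 0] = (0 8 7 12)(1 2 6 4)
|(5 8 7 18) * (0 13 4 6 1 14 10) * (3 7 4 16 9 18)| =|(0 13 16 9 18 5 8 4 6 1 14 10)(3 7)| =12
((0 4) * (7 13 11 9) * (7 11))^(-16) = (13) = [0, 1, 2, 3, 4, 5, 6, 7, 8, 9, 10, 11, 12, 13]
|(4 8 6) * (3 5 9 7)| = |(3 5 9 7)(4 8 6)| = 12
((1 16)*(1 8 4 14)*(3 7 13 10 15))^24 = (1 14 4 8 16)(3 15 10 13 7) = [0, 14, 2, 15, 8, 5, 6, 3, 16, 9, 13, 11, 12, 7, 4, 10, 1]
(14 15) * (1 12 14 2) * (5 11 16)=[0, 12, 1, 3, 4, 11, 6, 7, 8, 9, 10, 16, 14, 13, 15, 2, 5]=(1 12 14 15 2)(5 11 16)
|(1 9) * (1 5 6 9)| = |(5 6 9)| = 3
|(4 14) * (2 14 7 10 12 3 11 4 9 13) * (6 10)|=|(2 14 9 13)(3 11 4 7 6 10 12)|=28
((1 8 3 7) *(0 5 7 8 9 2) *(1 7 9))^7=(0 2 9 5)(3 8)=[2, 1, 9, 8, 4, 0, 6, 7, 3, 5]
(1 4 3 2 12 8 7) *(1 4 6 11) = [0, 6, 12, 2, 3, 5, 11, 4, 7, 9, 10, 1, 8] = (1 6 11)(2 12 8 7 4 3)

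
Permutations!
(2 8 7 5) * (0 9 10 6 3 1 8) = (0 9 10 6 3 1 8 7 5 2) = [9, 8, 0, 1, 4, 2, 3, 5, 7, 10, 6]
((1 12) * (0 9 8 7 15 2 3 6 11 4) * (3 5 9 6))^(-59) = (0 6 11 4)(1 12)(2 5 9 8 7 15) = [6, 12, 5, 3, 0, 9, 11, 15, 7, 8, 10, 4, 1, 13, 14, 2]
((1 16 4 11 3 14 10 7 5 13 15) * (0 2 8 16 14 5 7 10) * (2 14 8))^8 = (1 15 13 5 3 11 4 16 8) = [0, 15, 2, 11, 16, 3, 6, 7, 1, 9, 10, 4, 12, 5, 14, 13, 8]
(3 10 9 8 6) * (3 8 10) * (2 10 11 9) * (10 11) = [0, 1, 11, 3, 4, 5, 8, 7, 6, 10, 2, 9] = (2 11 9 10)(6 8)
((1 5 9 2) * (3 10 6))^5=[0, 5, 1, 6, 4, 9, 10, 7, 8, 2, 3]=(1 5 9 2)(3 6 10)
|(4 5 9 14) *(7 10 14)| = 6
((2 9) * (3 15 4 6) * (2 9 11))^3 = [0, 1, 11, 6, 15, 5, 4, 7, 8, 9, 10, 2, 12, 13, 14, 3] = (2 11)(3 6 4 15)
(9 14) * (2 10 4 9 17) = (2 10 4 9 14 17) = [0, 1, 10, 3, 9, 5, 6, 7, 8, 14, 4, 11, 12, 13, 17, 15, 16, 2]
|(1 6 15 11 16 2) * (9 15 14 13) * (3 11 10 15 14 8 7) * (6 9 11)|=28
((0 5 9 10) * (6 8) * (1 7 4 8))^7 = (0 10 9 5)(1 4 6 7 8) = [10, 4, 2, 3, 6, 0, 7, 8, 1, 5, 9]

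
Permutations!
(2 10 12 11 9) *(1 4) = [0, 4, 10, 3, 1, 5, 6, 7, 8, 2, 12, 9, 11] = (1 4)(2 10 12 11 9)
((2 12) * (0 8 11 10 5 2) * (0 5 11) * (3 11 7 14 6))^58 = (2 12 5)(3 14 10)(6 7 11) = [0, 1, 12, 14, 4, 2, 7, 11, 8, 9, 3, 6, 5, 13, 10]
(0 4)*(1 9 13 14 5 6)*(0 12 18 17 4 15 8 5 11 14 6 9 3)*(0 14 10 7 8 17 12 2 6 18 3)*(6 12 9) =(0 15 17 4 2 12 3 14 11 10 7 8 5 6 1)(9 13 18) =[15, 0, 12, 14, 2, 6, 1, 8, 5, 13, 7, 10, 3, 18, 11, 17, 16, 4, 9]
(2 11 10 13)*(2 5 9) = (2 11 10 13 5 9) = [0, 1, 11, 3, 4, 9, 6, 7, 8, 2, 13, 10, 12, 5]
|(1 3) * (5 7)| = |(1 3)(5 7)| = 2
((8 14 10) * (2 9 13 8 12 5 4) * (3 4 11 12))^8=[0, 1, 2, 3, 4, 12, 6, 7, 8, 9, 10, 5, 11, 13, 14]=(14)(5 12 11)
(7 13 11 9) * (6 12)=(6 12)(7 13 11 9)=[0, 1, 2, 3, 4, 5, 12, 13, 8, 7, 10, 9, 6, 11]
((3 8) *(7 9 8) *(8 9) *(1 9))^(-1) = [0, 9, 2, 8, 4, 5, 6, 3, 7, 1] = (1 9)(3 8 7)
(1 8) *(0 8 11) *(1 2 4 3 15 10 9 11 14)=(0 8 2 4 3 15 10 9 11)(1 14)=[8, 14, 4, 15, 3, 5, 6, 7, 2, 11, 9, 0, 12, 13, 1, 10]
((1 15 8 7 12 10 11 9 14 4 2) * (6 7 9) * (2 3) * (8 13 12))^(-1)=(1 2 3 4 14 9 8 7 6 11 10 12 13 15)=[0, 2, 3, 4, 14, 5, 11, 6, 7, 8, 12, 10, 13, 15, 9, 1]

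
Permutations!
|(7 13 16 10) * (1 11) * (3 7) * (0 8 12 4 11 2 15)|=|(0 8 12 4 11 1 2 15)(3 7 13 16 10)|=40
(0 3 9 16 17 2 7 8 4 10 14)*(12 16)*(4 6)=[3, 1, 7, 9, 10, 5, 4, 8, 6, 12, 14, 11, 16, 13, 0, 15, 17, 2]=(0 3 9 12 16 17 2 7 8 6 4 10 14)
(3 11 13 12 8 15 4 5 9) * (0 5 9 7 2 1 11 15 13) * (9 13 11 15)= (0 5 7 2 1 15 4 13 12 8 11)(3 9)= [5, 15, 1, 9, 13, 7, 6, 2, 11, 3, 10, 0, 8, 12, 14, 4]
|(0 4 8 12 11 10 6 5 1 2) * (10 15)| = |(0 4 8 12 11 15 10 6 5 1 2)| = 11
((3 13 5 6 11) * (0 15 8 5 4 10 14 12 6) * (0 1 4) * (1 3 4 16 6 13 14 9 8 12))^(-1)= [13, 14, 2, 5, 11, 8, 16, 7, 9, 10, 4, 6, 15, 12, 3, 0, 1]= (0 13 12 15)(1 14 3 5 8 9 10 4 11 6 16)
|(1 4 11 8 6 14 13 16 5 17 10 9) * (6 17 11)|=|(1 4 6 14 13 16 5 11 8 17 10 9)|=12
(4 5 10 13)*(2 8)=[0, 1, 8, 3, 5, 10, 6, 7, 2, 9, 13, 11, 12, 4]=(2 8)(4 5 10 13)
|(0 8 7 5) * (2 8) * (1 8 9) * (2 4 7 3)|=|(0 4 7 5)(1 8 3 2 9)|=20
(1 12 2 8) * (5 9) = (1 12 2 8)(5 9) = [0, 12, 8, 3, 4, 9, 6, 7, 1, 5, 10, 11, 2]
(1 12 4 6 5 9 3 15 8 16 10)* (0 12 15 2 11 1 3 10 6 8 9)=[12, 15, 11, 2, 8, 0, 5, 7, 16, 10, 3, 1, 4, 13, 14, 9, 6]=(0 12 4 8 16 6 5)(1 15 9 10 3 2 11)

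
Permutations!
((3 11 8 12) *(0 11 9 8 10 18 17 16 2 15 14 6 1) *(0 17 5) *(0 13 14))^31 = (0 13 16 10 6 15 5 17 11 14 2 18 1)(3 12 8 9) = [13, 0, 18, 12, 4, 17, 15, 7, 9, 3, 6, 14, 8, 16, 2, 5, 10, 11, 1]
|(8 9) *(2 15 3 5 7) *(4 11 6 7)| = 8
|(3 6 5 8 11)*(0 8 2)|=7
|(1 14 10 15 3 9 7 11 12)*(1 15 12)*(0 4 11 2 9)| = 9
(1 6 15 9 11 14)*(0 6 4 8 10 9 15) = (15)(0 6)(1 4 8 10 9 11 14) = [6, 4, 2, 3, 8, 5, 0, 7, 10, 11, 9, 14, 12, 13, 1, 15]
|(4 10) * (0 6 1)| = 6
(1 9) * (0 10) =(0 10)(1 9) =[10, 9, 2, 3, 4, 5, 6, 7, 8, 1, 0]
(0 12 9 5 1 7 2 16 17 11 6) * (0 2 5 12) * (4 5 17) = (1 7 17 11 6 2 16 4 5)(9 12) = [0, 7, 16, 3, 5, 1, 2, 17, 8, 12, 10, 6, 9, 13, 14, 15, 4, 11]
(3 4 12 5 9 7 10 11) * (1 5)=(1 5 9 7 10 11 3 4 12)=[0, 5, 2, 4, 12, 9, 6, 10, 8, 7, 11, 3, 1]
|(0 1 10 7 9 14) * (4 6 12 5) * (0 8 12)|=11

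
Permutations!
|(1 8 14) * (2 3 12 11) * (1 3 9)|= |(1 8 14 3 12 11 2 9)|= 8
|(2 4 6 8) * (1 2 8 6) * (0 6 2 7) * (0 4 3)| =12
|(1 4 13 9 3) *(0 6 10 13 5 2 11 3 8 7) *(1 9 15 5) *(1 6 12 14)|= 16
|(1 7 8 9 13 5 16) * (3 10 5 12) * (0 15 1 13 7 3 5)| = 60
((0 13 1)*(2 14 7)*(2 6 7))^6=[0, 1, 2, 3, 4, 5, 6, 7, 8, 9, 10, 11, 12, 13, 14]=(14)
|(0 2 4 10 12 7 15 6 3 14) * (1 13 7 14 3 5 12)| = |(0 2 4 10 1 13 7 15 6 5 12 14)| = 12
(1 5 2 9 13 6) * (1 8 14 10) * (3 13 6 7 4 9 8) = (1 5 2 8 14 10)(3 13 7 4 9 6) = [0, 5, 8, 13, 9, 2, 3, 4, 14, 6, 1, 11, 12, 7, 10]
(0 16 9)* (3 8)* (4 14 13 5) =[16, 1, 2, 8, 14, 4, 6, 7, 3, 0, 10, 11, 12, 5, 13, 15, 9] =(0 16 9)(3 8)(4 14 13 5)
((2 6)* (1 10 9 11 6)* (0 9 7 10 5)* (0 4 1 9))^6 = [0, 1, 11, 3, 4, 5, 9, 7, 8, 6, 10, 2] = (2 11)(6 9)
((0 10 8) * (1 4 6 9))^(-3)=(10)(1 4 6 9)=[0, 4, 2, 3, 6, 5, 9, 7, 8, 1, 10]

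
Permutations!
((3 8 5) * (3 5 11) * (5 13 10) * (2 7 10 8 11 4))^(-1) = (2 4 8 13 5 10 7)(3 11) = [0, 1, 4, 11, 8, 10, 6, 2, 13, 9, 7, 3, 12, 5]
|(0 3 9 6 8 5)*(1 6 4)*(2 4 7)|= |(0 3 9 7 2 4 1 6 8 5)|= 10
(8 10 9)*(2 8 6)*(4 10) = (2 8 4 10 9 6) = [0, 1, 8, 3, 10, 5, 2, 7, 4, 6, 9]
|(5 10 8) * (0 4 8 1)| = |(0 4 8 5 10 1)| = 6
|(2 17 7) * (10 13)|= |(2 17 7)(10 13)|= 6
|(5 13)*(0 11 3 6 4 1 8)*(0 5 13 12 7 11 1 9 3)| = 28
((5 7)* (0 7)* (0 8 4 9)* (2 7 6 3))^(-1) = (0 9 4 8 5 7 2 3 6) = [9, 1, 3, 6, 8, 7, 0, 2, 5, 4]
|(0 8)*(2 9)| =2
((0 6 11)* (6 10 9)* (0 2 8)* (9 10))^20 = [6, 1, 0, 3, 4, 5, 2, 7, 9, 11, 10, 8] = (0 6 2)(8 9 11)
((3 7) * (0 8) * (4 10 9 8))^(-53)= (0 10 8 4 9)(3 7)= [10, 1, 2, 7, 9, 5, 6, 3, 4, 0, 8]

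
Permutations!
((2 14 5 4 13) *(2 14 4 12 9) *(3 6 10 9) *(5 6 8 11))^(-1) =[0, 1, 9, 12, 2, 11, 14, 7, 3, 10, 6, 8, 5, 4, 13] =(2 9 10 6 14 13 4)(3 12 5 11 8)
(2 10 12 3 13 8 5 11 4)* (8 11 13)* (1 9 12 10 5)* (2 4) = [0, 9, 5, 8, 4, 13, 6, 7, 1, 12, 10, 2, 3, 11] = (1 9 12 3 8)(2 5 13 11)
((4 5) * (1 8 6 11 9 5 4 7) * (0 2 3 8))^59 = (0 1 7 5 9 11 6 8 3 2) = [1, 7, 0, 2, 4, 9, 8, 5, 3, 11, 10, 6]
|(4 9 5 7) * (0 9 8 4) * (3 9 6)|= 6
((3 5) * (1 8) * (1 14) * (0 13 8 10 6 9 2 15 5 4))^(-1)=(0 4 3 5 15 2 9 6 10 1 14 8 13)=[4, 14, 9, 5, 3, 15, 10, 7, 13, 6, 1, 11, 12, 0, 8, 2]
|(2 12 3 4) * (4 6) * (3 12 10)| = |(12)(2 10 3 6 4)| = 5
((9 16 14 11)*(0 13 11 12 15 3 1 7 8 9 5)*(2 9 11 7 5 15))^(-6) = (0 8 3)(1 13 11)(2 12 14 16 9)(5 7 15) = [8, 13, 12, 0, 4, 7, 6, 15, 3, 2, 10, 1, 14, 11, 16, 5, 9]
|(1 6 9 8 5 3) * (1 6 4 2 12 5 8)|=|(1 4 2 12 5 3 6 9)|=8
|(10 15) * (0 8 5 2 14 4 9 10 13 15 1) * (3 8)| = |(0 3 8 5 2 14 4 9 10 1)(13 15)| = 10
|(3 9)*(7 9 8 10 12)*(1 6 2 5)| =|(1 6 2 5)(3 8 10 12 7 9)| =12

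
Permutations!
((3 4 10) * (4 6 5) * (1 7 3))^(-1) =(1 10 4 5 6 3 7) =[0, 10, 2, 7, 5, 6, 3, 1, 8, 9, 4]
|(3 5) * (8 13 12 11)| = |(3 5)(8 13 12 11)| = 4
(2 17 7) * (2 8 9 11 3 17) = (3 17 7 8 9 11) = [0, 1, 2, 17, 4, 5, 6, 8, 9, 11, 10, 3, 12, 13, 14, 15, 16, 7]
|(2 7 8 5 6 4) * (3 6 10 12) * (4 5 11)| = 5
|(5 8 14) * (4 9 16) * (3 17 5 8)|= |(3 17 5)(4 9 16)(8 14)|= 6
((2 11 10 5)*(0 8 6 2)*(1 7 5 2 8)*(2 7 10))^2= [10, 7, 2, 3, 4, 1, 6, 0, 8, 9, 5, 11]= (11)(0 10 5 1 7)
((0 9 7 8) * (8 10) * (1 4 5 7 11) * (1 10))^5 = (11)(1 4 5 7) = [0, 4, 2, 3, 5, 7, 6, 1, 8, 9, 10, 11]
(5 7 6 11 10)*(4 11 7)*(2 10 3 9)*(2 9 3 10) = (4 11 10 5)(6 7) = [0, 1, 2, 3, 11, 4, 7, 6, 8, 9, 5, 10]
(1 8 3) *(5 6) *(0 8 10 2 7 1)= (0 8 3)(1 10 2 7)(5 6)= [8, 10, 7, 0, 4, 6, 5, 1, 3, 9, 2]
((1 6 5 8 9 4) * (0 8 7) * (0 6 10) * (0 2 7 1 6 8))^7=(1 6 9 7 10 5 4 8 2)=[0, 6, 1, 3, 8, 4, 9, 10, 2, 7, 5]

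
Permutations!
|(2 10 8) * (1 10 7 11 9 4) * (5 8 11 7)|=15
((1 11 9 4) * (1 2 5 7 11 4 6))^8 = [0, 1, 2, 3, 4, 5, 6, 7, 8, 9, 10, 11] = (11)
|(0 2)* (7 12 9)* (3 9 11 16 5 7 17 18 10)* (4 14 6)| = 30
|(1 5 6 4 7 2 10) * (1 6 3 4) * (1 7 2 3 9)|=6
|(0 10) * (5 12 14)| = 6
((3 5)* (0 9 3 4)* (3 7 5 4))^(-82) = (0 7 3)(4 9 5) = [7, 1, 2, 0, 9, 4, 6, 3, 8, 5]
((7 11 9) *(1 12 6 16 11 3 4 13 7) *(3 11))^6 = (1 13 6 11 3)(4 12 7 16 9) = [0, 13, 2, 1, 12, 5, 11, 16, 8, 4, 10, 3, 7, 6, 14, 15, 9]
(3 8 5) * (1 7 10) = (1 7 10)(3 8 5) = [0, 7, 2, 8, 4, 3, 6, 10, 5, 9, 1]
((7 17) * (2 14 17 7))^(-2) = (2 14 17) = [0, 1, 14, 3, 4, 5, 6, 7, 8, 9, 10, 11, 12, 13, 17, 15, 16, 2]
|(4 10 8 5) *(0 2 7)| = |(0 2 7)(4 10 8 5)| = 12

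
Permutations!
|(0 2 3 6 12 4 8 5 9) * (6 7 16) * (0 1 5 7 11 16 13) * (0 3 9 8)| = 14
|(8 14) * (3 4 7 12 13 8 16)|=8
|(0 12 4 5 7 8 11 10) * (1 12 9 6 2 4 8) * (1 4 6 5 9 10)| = |(0 10)(1 12 8 11)(2 6)(4 9 5 7)| = 4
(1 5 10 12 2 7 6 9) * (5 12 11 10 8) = (1 12 2 7 6 9)(5 8)(10 11) = [0, 12, 7, 3, 4, 8, 9, 6, 5, 1, 11, 10, 2]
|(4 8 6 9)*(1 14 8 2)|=7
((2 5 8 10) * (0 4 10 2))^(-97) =(0 10 4)(2 8 5) =[10, 1, 8, 3, 0, 2, 6, 7, 5, 9, 4]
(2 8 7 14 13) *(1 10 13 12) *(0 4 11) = (0 4 11)(1 10 13 2 8 7 14 12) = [4, 10, 8, 3, 11, 5, 6, 14, 7, 9, 13, 0, 1, 2, 12]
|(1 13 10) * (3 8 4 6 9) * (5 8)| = |(1 13 10)(3 5 8 4 6 9)| = 6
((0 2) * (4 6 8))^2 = (4 8 6) = [0, 1, 2, 3, 8, 5, 4, 7, 6]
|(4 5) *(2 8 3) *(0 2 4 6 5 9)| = |(0 2 8 3 4 9)(5 6)| = 6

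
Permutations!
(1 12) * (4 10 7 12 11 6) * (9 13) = (1 11 6 4 10 7 12)(9 13) = [0, 11, 2, 3, 10, 5, 4, 12, 8, 13, 7, 6, 1, 9]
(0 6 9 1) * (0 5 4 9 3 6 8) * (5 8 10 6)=[10, 8, 2, 5, 9, 4, 3, 7, 0, 1, 6]=(0 10 6 3 5 4 9 1 8)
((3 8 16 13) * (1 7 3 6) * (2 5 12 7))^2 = (1 5 7 8 13)(2 12 3 16 6) = [0, 5, 12, 16, 4, 7, 2, 8, 13, 9, 10, 11, 3, 1, 14, 15, 6]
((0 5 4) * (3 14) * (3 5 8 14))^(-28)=(0 14 4 8 5)=[14, 1, 2, 3, 8, 0, 6, 7, 5, 9, 10, 11, 12, 13, 4]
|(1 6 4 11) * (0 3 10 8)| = |(0 3 10 8)(1 6 4 11)| = 4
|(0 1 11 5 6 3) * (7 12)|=|(0 1 11 5 6 3)(7 12)|=6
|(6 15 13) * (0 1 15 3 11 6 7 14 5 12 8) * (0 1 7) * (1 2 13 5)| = |(0 7 14 1 15 5 12 8 2 13)(3 11 6)| = 30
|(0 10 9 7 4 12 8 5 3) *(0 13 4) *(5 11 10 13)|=|(0 13 4 12 8 11 10 9 7)(3 5)|=18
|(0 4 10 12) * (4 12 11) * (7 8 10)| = 10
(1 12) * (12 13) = (1 13 12) = [0, 13, 2, 3, 4, 5, 6, 7, 8, 9, 10, 11, 1, 12]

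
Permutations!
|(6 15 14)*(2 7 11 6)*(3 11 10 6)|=|(2 7 10 6 15 14)(3 11)|=6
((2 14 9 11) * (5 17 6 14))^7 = (17) = [0, 1, 2, 3, 4, 5, 6, 7, 8, 9, 10, 11, 12, 13, 14, 15, 16, 17]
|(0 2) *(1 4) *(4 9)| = 6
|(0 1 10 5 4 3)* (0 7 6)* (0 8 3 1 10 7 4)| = |(0 10 5)(1 7 6 8 3 4)| = 6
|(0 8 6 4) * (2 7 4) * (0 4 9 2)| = |(0 8 6)(2 7 9)| = 3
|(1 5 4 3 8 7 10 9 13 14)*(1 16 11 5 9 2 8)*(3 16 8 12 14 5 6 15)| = |(1 9 13 5 4 16 11 6 15 3)(2 12 14 8 7 10)| = 30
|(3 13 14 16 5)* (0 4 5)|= |(0 4 5 3 13 14 16)|= 7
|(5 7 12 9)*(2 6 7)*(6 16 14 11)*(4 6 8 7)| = |(2 16 14 11 8 7 12 9 5)(4 6)| = 18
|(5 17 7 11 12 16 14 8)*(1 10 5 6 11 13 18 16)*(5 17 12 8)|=|(1 10 17 7 13 18 16 14 5 12)(6 11 8)|=30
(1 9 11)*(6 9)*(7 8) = (1 6 9 11)(7 8) = [0, 6, 2, 3, 4, 5, 9, 8, 7, 11, 10, 1]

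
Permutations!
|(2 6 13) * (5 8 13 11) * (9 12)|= |(2 6 11 5 8 13)(9 12)|= 6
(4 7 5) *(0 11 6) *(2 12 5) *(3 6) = (0 11 3 6)(2 12 5 4 7) = [11, 1, 12, 6, 7, 4, 0, 2, 8, 9, 10, 3, 5]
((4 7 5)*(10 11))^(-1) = (4 5 7)(10 11) = [0, 1, 2, 3, 5, 7, 6, 4, 8, 9, 11, 10]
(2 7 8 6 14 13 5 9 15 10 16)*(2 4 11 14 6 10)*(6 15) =(2 7 8 10 16 4 11 14 13 5 9 6 15) =[0, 1, 7, 3, 11, 9, 15, 8, 10, 6, 16, 14, 12, 5, 13, 2, 4]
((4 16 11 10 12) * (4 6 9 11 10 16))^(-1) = (6 12 10 16 11 9) = [0, 1, 2, 3, 4, 5, 12, 7, 8, 6, 16, 9, 10, 13, 14, 15, 11]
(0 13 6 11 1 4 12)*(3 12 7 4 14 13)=(0 3 12)(1 14 13 6 11)(4 7)=[3, 14, 2, 12, 7, 5, 11, 4, 8, 9, 10, 1, 0, 6, 13]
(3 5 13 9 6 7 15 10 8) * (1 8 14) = (1 8 3 5 13 9 6 7 15 10 14) = [0, 8, 2, 5, 4, 13, 7, 15, 3, 6, 14, 11, 12, 9, 1, 10]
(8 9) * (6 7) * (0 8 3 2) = (0 8 9 3 2)(6 7) = [8, 1, 0, 2, 4, 5, 7, 6, 9, 3]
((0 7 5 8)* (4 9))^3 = (0 8 5 7)(4 9) = [8, 1, 2, 3, 9, 7, 6, 0, 5, 4]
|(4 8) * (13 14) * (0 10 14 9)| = 10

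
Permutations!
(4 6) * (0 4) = (0 4 6) = [4, 1, 2, 3, 6, 5, 0]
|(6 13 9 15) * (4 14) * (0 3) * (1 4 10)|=|(0 3)(1 4 14 10)(6 13 9 15)|=4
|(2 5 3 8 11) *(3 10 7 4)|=|(2 5 10 7 4 3 8 11)|=8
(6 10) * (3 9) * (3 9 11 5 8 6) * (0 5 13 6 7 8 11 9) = (0 5 11 13 6 10 3 9)(7 8) = [5, 1, 2, 9, 4, 11, 10, 8, 7, 0, 3, 13, 12, 6]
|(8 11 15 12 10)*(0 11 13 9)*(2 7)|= |(0 11 15 12 10 8 13 9)(2 7)|= 8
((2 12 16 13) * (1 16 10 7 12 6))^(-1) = (1 6 2 13 16)(7 10 12) = [0, 6, 13, 3, 4, 5, 2, 10, 8, 9, 12, 11, 7, 16, 14, 15, 1]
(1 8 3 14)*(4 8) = (1 4 8 3 14) = [0, 4, 2, 14, 8, 5, 6, 7, 3, 9, 10, 11, 12, 13, 1]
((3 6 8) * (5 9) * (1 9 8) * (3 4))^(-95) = (1 8 6 5 3 9 4) = [0, 8, 2, 9, 1, 3, 5, 7, 6, 4]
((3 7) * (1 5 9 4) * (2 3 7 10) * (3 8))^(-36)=(10)=[0, 1, 2, 3, 4, 5, 6, 7, 8, 9, 10]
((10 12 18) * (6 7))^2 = (10 18 12) = [0, 1, 2, 3, 4, 5, 6, 7, 8, 9, 18, 11, 10, 13, 14, 15, 16, 17, 12]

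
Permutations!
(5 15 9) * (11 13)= (5 15 9)(11 13)= [0, 1, 2, 3, 4, 15, 6, 7, 8, 5, 10, 13, 12, 11, 14, 9]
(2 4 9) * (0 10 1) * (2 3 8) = (0 10 1)(2 4 9 3 8) = [10, 0, 4, 8, 9, 5, 6, 7, 2, 3, 1]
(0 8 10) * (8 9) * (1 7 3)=(0 9 8 10)(1 7 3)=[9, 7, 2, 1, 4, 5, 6, 3, 10, 8, 0]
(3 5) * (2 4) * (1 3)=(1 3 5)(2 4)=[0, 3, 4, 5, 2, 1]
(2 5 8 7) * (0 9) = (0 9)(2 5 8 7) = [9, 1, 5, 3, 4, 8, 6, 2, 7, 0]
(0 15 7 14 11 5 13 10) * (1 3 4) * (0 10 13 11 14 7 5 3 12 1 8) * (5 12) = (0 15 12 1 5 11 3 4 8) = [15, 5, 2, 4, 8, 11, 6, 7, 0, 9, 10, 3, 1, 13, 14, 12]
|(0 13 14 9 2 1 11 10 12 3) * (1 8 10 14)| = 11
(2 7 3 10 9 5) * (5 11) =(2 7 3 10 9 11 5) =[0, 1, 7, 10, 4, 2, 6, 3, 8, 11, 9, 5]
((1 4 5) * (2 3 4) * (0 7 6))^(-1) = (0 6 7)(1 5 4 3 2) = [6, 5, 1, 2, 3, 4, 7, 0]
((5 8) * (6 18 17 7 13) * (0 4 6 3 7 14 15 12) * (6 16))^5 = [17, 1, 2, 13, 14, 8, 12, 3, 5, 9, 10, 11, 18, 7, 16, 6, 15, 4, 0] = (0 17 4 14 16 15 6 12 18)(3 13 7)(5 8)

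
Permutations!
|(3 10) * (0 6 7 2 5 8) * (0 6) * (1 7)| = 6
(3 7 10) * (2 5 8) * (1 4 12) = (1 4 12)(2 5 8)(3 7 10) = [0, 4, 5, 7, 12, 8, 6, 10, 2, 9, 3, 11, 1]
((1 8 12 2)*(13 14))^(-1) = (1 2 12 8)(13 14) = [0, 2, 12, 3, 4, 5, 6, 7, 1, 9, 10, 11, 8, 14, 13]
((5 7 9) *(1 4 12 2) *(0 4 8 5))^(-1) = [9, 2, 12, 3, 0, 8, 6, 5, 1, 7, 10, 11, 4] = (0 9 7 5 8 1 2 12 4)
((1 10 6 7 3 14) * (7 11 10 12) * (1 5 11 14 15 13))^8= (1 7 15)(3 13 12)(5 6 11 14 10)= [0, 7, 2, 13, 4, 6, 11, 15, 8, 9, 5, 14, 3, 12, 10, 1]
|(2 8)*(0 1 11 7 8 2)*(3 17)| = |(0 1 11 7 8)(3 17)| = 10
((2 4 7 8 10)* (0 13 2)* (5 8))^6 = (0 8 7 2)(4 13 10 5) = [8, 1, 0, 3, 13, 4, 6, 2, 7, 9, 5, 11, 12, 10]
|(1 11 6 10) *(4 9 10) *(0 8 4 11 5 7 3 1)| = 20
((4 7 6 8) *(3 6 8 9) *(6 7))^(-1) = [0, 1, 2, 9, 8, 5, 4, 3, 7, 6] = (3 9 6 4 8 7)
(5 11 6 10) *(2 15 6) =[0, 1, 15, 3, 4, 11, 10, 7, 8, 9, 5, 2, 12, 13, 14, 6] =(2 15 6 10 5 11)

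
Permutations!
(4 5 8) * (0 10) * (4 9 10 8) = (0 8 9 10)(4 5) = [8, 1, 2, 3, 5, 4, 6, 7, 9, 10, 0]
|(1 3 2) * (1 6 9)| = |(1 3 2 6 9)| = 5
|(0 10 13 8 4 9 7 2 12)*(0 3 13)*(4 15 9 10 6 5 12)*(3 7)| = |(0 6 5 12 7 2 4 10)(3 13 8 15 9)| = 40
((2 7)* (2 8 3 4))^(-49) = [0, 1, 7, 4, 2, 5, 6, 8, 3] = (2 7 8 3 4)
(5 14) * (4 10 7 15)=[0, 1, 2, 3, 10, 14, 6, 15, 8, 9, 7, 11, 12, 13, 5, 4]=(4 10 7 15)(5 14)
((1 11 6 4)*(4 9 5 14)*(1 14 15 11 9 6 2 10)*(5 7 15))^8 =[0, 9, 10, 3, 4, 5, 6, 15, 8, 7, 1, 2, 12, 13, 14, 11] =(1 9 7 15 11 2 10)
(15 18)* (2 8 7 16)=(2 8 7 16)(15 18)=[0, 1, 8, 3, 4, 5, 6, 16, 7, 9, 10, 11, 12, 13, 14, 18, 2, 17, 15]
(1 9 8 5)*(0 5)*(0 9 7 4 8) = (0 5 1 7 4 8 9) = [5, 7, 2, 3, 8, 1, 6, 4, 9, 0]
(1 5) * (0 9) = (0 9)(1 5) = [9, 5, 2, 3, 4, 1, 6, 7, 8, 0]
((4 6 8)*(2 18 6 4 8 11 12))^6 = [0, 1, 18, 3, 4, 5, 11, 7, 8, 9, 10, 12, 2, 13, 14, 15, 16, 17, 6] = (2 18 6 11 12)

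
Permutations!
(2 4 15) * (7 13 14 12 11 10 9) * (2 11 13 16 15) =[0, 1, 4, 3, 2, 5, 6, 16, 8, 7, 9, 10, 13, 14, 12, 11, 15] =(2 4)(7 16 15 11 10 9)(12 13 14)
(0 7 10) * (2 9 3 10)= (0 7 2 9 3 10)= [7, 1, 9, 10, 4, 5, 6, 2, 8, 3, 0]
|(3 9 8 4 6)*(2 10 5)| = 15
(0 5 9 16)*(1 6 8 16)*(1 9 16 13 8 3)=(0 5 16)(1 6 3)(8 13)=[5, 6, 2, 1, 4, 16, 3, 7, 13, 9, 10, 11, 12, 8, 14, 15, 0]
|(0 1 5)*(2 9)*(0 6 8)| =10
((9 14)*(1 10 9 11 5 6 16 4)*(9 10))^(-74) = (1 16 5 14)(4 6 11 9) = [0, 16, 2, 3, 6, 14, 11, 7, 8, 4, 10, 9, 12, 13, 1, 15, 5]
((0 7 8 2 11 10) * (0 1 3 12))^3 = (0 2 1)(3 7 11)(8 10 12) = [2, 0, 1, 7, 4, 5, 6, 11, 10, 9, 12, 3, 8]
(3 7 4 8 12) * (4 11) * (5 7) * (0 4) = (0 4 8 12 3 5 7 11) = [4, 1, 2, 5, 8, 7, 6, 11, 12, 9, 10, 0, 3]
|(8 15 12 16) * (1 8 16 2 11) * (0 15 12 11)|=7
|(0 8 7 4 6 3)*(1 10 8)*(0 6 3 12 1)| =8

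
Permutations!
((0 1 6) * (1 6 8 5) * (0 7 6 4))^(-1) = (0 4)(1 5 8)(6 7) = [4, 5, 2, 3, 0, 8, 7, 6, 1]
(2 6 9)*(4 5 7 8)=[0, 1, 6, 3, 5, 7, 9, 8, 4, 2]=(2 6 9)(4 5 7 8)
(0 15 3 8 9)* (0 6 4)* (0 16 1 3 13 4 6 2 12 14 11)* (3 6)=[15, 6, 12, 8, 16, 5, 3, 7, 9, 2, 10, 0, 14, 4, 11, 13, 1]=(0 15 13 4 16 1 6 3 8 9 2 12 14 11)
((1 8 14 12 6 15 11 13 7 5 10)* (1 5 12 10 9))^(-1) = [0, 9, 2, 3, 4, 10, 12, 13, 1, 5, 14, 15, 7, 11, 8, 6] = (1 9 5 10 14 8)(6 12 7 13 11 15)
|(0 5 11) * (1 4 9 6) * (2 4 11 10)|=9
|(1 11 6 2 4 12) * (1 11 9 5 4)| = 8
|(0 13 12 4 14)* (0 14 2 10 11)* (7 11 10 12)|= |(14)(0 13 7 11)(2 12 4)|= 12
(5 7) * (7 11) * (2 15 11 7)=(2 15 11)(5 7)=[0, 1, 15, 3, 4, 7, 6, 5, 8, 9, 10, 2, 12, 13, 14, 11]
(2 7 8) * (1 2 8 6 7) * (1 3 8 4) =(1 2 3 8 4)(6 7) =[0, 2, 3, 8, 1, 5, 7, 6, 4]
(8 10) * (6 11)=[0, 1, 2, 3, 4, 5, 11, 7, 10, 9, 8, 6]=(6 11)(8 10)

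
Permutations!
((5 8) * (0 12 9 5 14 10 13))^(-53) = [5, 1, 2, 3, 4, 10, 6, 7, 13, 14, 12, 11, 8, 9, 0] = (0 5 10 12 8 13 9 14)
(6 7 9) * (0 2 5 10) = (0 2 5 10)(6 7 9) = [2, 1, 5, 3, 4, 10, 7, 9, 8, 6, 0]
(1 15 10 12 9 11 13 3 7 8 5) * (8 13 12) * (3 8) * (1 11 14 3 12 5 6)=[0, 15, 2, 7, 4, 11, 1, 13, 6, 14, 12, 5, 9, 8, 3, 10]=(1 15 10 12 9 14 3 7 13 8 6)(5 11)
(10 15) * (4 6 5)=(4 6 5)(10 15)=[0, 1, 2, 3, 6, 4, 5, 7, 8, 9, 15, 11, 12, 13, 14, 10]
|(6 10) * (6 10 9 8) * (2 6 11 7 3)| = |(2 6 9 8 11 7 3)| = 7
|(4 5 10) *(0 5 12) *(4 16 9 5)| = 12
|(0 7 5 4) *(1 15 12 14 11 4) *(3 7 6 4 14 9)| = 42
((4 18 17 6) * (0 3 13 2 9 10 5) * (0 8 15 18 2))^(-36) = (2 8 6 10 18)(4 5 17 9 15) = [0, 1, 8, 3, 5, 17, 10, 7, 6, 15, 18, 11, 12, 13, 14, 4, 16, 9, 2]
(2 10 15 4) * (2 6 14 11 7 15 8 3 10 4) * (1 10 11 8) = [0, 10, 4, 11, 6, 5, 14, 15, 3, 9, 1, 7, 12, 13, 8, 2] = (1 10)(2 4 6 14 8 3 11 7 15)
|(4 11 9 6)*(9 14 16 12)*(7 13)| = |(4 11 14 16 12 9 6)(7 13)| = 14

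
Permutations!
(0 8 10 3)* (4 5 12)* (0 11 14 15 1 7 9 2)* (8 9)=(0 9 2)(1 7 8 10 3 11 14 15)(4 5 12)=[9, 7, 0, 11, 5, 12, 6, 8, 10, 2, 3, 14, 4, 13, 15, 1]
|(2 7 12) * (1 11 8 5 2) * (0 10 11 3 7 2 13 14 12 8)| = |(0 10 11)(1 3 7 8 5 13 14 12)| = 24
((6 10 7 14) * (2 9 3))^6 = (6 7)(10 14) = [0, 1, 2, 3, 4, 5, 7, 6, 8, 9, 14, 11, 12, 13, 10]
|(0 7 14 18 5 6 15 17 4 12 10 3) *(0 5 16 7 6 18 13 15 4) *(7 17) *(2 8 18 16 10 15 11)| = |(0 6 4 12 15 7 14 13 11 2 8 18 10 3 5 16 17)| = 17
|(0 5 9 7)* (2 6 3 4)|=|(0 5 9 7)(2 6 3 4)|=4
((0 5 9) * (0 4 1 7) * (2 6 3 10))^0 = [0, 1, 2, 3, 4, 5, 6, 7, 8, 9, 10] = (10)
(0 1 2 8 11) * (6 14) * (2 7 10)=(0 1 7 10 2 8 11)(6 14)=[1, 7, 8, 3, 4, 5, 14, 10, 11, 9, 2, 0, 12, 13, 6]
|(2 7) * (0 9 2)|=4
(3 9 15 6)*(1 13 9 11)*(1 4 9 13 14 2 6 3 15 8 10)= (1 14 2 6 15 3 11 4 9 8 10)= [0, 14, 6, 11, 9, 5, 15, 7, 10, 8, 1, 4, 12, 13, 2, 3]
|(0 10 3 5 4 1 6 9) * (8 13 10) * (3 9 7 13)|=|(0 8 3 5 4 1 6 7 13 10 9)|=11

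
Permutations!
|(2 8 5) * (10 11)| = 6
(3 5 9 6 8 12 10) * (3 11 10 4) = [0, 1, 2, 5, 3, 9, 8, 7, 12, 6, 11, 10, 4] = (3 5 9 6 8 12 4)(10 11)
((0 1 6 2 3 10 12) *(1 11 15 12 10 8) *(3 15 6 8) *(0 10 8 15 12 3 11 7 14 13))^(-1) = (0 13 14 7)(1 8 10 12 2 6 11 3 15) = [13, 8, 6, 15, 4, 5, 11, 0, 10, 9, 12, 3, 2, 14, 7, 1]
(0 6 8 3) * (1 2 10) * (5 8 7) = (0 6 7 5 8 3)(1 2 10) = [6, 2, 10, 0, 4, 8, 7, 5, 3, 9, 1]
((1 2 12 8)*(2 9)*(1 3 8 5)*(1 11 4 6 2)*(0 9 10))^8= (2 5 4)(6 12 11)= [0, 1, 5, 3, 2, 4, 12, 7, 8, 9, 10, 6, 11]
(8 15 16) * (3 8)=(3 8 15 16)=[0, 1, 2, 8, 4, 5, 6, 7, 15, 9, 10, 11, 12, 13, 14, 16, 3]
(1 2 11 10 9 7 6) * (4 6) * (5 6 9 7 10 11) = (11)(1 2 5 6)(4 9 10 7) = [0, 2, 5, 3, 9, 6, 1, 4, 8, 10, 7, 11]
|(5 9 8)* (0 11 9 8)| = |(0 11 9)(5 8)| = 6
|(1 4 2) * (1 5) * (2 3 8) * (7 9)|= |(1 4 3 8 2 5)(7 9)|= 6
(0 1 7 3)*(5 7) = [1, 5, 2, 0, 4, 7, 6, 3] = (0 1 5 7 3)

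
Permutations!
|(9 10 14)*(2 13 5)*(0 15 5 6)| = 6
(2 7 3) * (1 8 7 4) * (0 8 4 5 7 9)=(0 8 9)(1 4)(2 5 7 3)=[8, 4, 5, 2, 1, 7, 6, 3, 9, 0]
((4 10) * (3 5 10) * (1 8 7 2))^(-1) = (1 2 7 8)(3 4 10 5) = [0, 2, 7, 4, 10, 3, 6, 8, 1, 9, 5]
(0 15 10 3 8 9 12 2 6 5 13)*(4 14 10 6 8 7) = [15, 1, 8, 7, 14, 13, 5, 4, 9, 12, 3, 11, 2, 0, 10, 6] = (0 15 6 5 13)(2 8 9 12)(3 7 4 14 10)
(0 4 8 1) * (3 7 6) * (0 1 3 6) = (0 4 8 3 7) = [4, 1, 2, 7, 8, 5, 6, 0, 3]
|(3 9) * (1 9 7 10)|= |(1 9 3 7 10)|= 5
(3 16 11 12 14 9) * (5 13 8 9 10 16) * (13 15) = [0, 1, 2, 5, 4, 15, 6, 7, 9, 3, 16, 12, 14, 8, 10, 13, 11] = (3 5 15 13 8 9)(10 16 11 12 14)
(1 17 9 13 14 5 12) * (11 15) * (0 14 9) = (0 14 5 12 1 17)(9 13)(11 15) = [14, 17, 2, 3, 4, 12, 6, 7, 8, 13, 10, 15, 1, 9, 5, 11, 16, 0]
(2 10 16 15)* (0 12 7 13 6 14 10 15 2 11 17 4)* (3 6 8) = (0 12 7 13 8 3 6 14 10 16 2 15 11 17 4) = [12, 1, 15, 6, 0, 5, 14, 13, 3, 9, 16, 17, 7, 8, 10, 11, 2, 4]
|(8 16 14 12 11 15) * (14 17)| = |(8 16 17 14 12 11 15)| = 7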